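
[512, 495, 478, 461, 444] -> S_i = 512 + -17*i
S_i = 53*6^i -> [53, 318, 1908, 11448, 68688]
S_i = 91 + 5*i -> [91, 96, 101, 106, 111]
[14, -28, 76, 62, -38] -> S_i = Random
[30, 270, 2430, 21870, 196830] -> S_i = 30*9^i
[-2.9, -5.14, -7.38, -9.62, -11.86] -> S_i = -2.90 + -2.24*i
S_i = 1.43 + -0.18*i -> [1.43, 1.25, 1.07, 0.89, 0.71]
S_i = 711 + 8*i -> [711, 719, 727, 735, 743]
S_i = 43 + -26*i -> [43, 17, -9, -35, -61]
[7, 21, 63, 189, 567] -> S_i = 7*3^i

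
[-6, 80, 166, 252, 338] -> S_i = -6 + 86*i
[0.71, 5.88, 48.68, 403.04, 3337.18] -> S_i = 0.71*8.28^i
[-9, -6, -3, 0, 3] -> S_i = -9 + 3*i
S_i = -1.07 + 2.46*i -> [-1.07, 1.39, 3.85, 6.31, 8.77]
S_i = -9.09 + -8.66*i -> [-9.09, -17.75, -26.41, -35.07, -43.73]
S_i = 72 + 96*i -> [72, 168, 264, 360, 456]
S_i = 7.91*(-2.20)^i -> [7.91, -17.4, 38.28, -84.23, 185.3]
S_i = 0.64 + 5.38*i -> [0.64, 6.02, 11.4, 16.78, 22.16]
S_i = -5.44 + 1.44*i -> [-5.44, -4.0, -2.56, -1.12, 0.32]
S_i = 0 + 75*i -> [0, 75, 150, 225, 300]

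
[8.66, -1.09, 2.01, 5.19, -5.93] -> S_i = Random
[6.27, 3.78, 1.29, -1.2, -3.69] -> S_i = 6.27 + -2.49*i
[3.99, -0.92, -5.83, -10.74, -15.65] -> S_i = 3.99 + -4.91*i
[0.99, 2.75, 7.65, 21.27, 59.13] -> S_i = 0.99*2.78^i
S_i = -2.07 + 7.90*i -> [-2.07, 5.83, 13.73, 21.63, 29.53]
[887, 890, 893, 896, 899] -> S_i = 887 + 3*i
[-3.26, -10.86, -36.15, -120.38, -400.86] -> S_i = -3.26*3.33^i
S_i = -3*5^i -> [-3, -15, -75, -375, -1875]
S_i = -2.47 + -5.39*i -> [-2.47, -7.86, -13.25, -18.64, -24.03]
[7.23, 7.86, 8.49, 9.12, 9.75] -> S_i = 7.23 + 0.63*i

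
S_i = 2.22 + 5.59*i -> [2.22, 7.81, 13.4, 18.99, 24.58]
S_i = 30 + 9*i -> [30, 39, 48, 57, 66]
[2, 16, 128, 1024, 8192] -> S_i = 2*8^i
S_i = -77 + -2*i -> [-77, -79, -81, -83, -85]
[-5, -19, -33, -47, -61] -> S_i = -5 + -14*i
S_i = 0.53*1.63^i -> [0.53, 0.86, 1.41, 2.3, 3.74]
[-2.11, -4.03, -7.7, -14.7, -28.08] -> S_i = -2.11*1.91^i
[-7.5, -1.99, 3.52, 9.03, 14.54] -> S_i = -7.50 + 5.51*i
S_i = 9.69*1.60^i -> [9.69, 15.5, 24.81, 39.69, 63.5]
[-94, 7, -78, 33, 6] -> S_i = Random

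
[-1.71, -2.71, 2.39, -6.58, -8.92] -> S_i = Random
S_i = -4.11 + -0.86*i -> [-4.11, -4.97, -5.83, -6.69, -7.55]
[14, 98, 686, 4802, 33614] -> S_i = 14*7^i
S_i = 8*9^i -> [8, 72, 648, 5832, 52488]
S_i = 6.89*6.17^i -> [6.89, 42.51, 262.29, 1618.36, 9985.27]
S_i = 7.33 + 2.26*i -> [7.33, 9.59, 11.85, 14.11, 16.37]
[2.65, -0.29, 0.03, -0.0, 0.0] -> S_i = 2.65*(-0.11)^i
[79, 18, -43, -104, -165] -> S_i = 79 + -61*i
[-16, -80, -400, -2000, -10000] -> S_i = -16*5^i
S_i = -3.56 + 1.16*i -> [-3.56, -2.4, -1.24, -0.08, 1.08]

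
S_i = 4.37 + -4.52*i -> [4.37, -0.15, -4.67, -9.19, -13.71]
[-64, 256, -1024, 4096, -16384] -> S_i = -64*-4^i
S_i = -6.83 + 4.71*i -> [-6.83, -2.12, 2.59, 7.3, 12.01]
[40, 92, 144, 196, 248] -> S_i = 40 + 52*i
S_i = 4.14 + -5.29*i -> [4.14, -1.15, -6.44, -11.73, -17.02]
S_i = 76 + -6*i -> [76, 70, 64, 58, 52]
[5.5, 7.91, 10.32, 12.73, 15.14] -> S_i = 5.50 + 2.41*i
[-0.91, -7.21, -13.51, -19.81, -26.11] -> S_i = -0.91 + -6.30*i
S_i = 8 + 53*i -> [8, 61, 114, 167, 220]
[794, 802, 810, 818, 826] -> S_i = 794 + 8*i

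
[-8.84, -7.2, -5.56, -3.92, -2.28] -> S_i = -8.84 + 1.64*i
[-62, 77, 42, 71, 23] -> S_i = Random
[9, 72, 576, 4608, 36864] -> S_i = 9*8^i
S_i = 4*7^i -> [4, 28, 196, 1372, 9604]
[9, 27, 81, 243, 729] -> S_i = 9*3^i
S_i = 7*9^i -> [7, 63, 567, 5103, 45927]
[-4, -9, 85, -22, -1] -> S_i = Random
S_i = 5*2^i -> [5, 10, 20, 40, 80]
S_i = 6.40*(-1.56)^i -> [6.4, -9.98, 15.58, -24.3, 37.9]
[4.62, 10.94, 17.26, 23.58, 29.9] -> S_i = 4.62 + 6.32*i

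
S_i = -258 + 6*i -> [-258, -252, -246, -240, -234]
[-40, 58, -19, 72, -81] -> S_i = Random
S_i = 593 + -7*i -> [593, 586, 579, 572, 565]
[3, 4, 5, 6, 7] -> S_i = 3 + 1*i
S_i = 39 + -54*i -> [39, -15, -69, -123, -177]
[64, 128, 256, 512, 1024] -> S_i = 64*2^i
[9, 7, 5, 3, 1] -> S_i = 9 + -2*i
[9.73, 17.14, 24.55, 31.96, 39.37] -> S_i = 9.73 + 7.41*i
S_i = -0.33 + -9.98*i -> [-0.33, -10.31, -20.29, -30.27, -40.25]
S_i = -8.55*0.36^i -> [-8.55, -3.08, -1.11, -0.4, -0.14]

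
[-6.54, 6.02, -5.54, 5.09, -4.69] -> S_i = -6.54*(-0.92)^i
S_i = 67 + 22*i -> [67, 89, 111, 133, 155]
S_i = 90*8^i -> [90, 720, 5760, 46080, 368640]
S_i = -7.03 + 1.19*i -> [-7.03, -5.84, -4.65, -3.46, -2.27]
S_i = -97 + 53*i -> [-97, -44, 9, 62, 115]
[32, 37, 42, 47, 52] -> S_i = 32 + 5*i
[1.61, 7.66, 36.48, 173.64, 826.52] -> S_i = 1.61*4.76^i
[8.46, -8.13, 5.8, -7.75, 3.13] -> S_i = Random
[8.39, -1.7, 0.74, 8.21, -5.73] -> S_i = Random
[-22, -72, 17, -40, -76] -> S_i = Random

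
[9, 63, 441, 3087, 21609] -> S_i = 9*7^i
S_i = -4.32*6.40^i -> [-4.32, -27.65, -176.95, -1132.46, -7247.76]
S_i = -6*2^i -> [-6, -12, -24, -48, -96]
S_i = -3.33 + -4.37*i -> [-3.33, -7.7, -12.07, -16.44, -20.81]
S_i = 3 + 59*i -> [3, 62, 121, 180, 239]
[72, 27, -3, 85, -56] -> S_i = Random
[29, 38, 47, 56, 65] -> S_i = 29 + 9*i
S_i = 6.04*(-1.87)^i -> [6.04, -11.29, 21.12, -39.5, 73.86]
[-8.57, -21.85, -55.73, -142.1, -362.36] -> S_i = -8.57*2.55^i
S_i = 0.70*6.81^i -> [0.7, 4.77, 32.46, 221.07, 1505.52]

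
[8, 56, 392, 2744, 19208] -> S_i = 8*7^i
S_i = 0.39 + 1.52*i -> [0.39, 1.91, 3.43, 4.95, 6.47]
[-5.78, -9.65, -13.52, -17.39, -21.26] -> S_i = -5.78 + -3.87*i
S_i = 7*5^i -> [7, 35, 175, 875, 4375]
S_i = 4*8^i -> [4, 32, 256, 2048, 16384]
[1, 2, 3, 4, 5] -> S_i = 1 + 1*i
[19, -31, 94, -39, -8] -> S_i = Random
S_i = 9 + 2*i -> [9, 11, 13, 15, 17]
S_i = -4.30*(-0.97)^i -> [-4.3, 4.17, -4.05, 3.92, -3.81]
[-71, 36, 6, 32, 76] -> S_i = Random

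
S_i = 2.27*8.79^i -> [2.27, 19.95, 175.39, 1541.67, 13551.31]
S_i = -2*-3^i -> [-2, 6, -18, 54, -162]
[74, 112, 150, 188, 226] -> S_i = 74 + 38*i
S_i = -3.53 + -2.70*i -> [-3.53, -6.23, -8.93, -11.63, -14.33]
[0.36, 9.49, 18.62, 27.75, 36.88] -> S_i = 0.36 + 9.13*i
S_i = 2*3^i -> [2, 6, 18, 54, 162]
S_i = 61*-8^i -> [61, -488, 3904, -31232, 249856]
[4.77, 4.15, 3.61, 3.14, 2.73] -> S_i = 4.77*0.87^i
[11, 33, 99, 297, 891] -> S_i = 11*3^i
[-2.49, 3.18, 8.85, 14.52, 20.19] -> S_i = -2.49 + 5.67*i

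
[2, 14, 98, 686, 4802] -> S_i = 2*7^i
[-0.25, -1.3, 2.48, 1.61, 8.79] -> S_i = Random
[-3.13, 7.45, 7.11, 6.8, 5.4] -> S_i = Random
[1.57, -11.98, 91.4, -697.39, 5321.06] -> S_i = 1.57*(-7.63)^i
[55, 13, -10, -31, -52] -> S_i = Random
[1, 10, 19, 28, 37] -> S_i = 1 + 9*i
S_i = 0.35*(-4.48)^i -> [0.35, -1.57, 7.02, -31.47, 140.99]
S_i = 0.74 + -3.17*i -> [0.74, -2.43, -5.6, -8.77, -11.94]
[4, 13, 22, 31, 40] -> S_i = 4 + 9*i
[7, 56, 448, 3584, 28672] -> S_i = 7*8^i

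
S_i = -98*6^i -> [-98, -588, -3528, -21168, -127008]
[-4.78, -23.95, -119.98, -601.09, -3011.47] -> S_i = -4.78*5.01^i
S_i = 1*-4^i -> [1, -4, 16, -64, 256]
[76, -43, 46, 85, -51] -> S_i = Random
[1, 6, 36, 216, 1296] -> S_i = 1*6^i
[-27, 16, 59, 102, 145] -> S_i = -27 + 43*i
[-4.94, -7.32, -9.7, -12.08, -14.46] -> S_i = -4.94 + -2.38*i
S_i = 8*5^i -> [8, 40, 200, 1000, 5000]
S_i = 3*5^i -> [3, 15, 75, 375, 1875]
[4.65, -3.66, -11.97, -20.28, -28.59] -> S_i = 4.65 + -8.31*i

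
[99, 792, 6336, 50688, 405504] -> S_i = 99*8^i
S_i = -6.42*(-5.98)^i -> [-6.42, 38.39, -229.58, 1372.9, -8209.94]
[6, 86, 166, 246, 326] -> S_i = 6 + 80*i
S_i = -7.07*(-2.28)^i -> [-7.07, 16.12, -36.75, 83.8, -191.06]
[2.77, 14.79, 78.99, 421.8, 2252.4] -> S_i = 2.77*5.34^i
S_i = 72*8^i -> [72, 576, 4608, 36864, 294912]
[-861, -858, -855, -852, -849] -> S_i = -861 + 3*i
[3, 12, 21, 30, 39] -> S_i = 3 + 9*i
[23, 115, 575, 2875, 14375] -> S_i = 23*5^i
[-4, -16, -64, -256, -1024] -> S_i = -4*4^i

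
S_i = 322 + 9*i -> [322, 331, 340, 349, 358]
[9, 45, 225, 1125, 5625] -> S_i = 9*5^i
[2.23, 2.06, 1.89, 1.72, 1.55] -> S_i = 2.23 + -0.17*i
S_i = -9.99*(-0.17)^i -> [-9.99, 1.7, -0.29, 0.05, -0.01]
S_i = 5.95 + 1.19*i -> [5.95, 7.14, 8.33, 9.52, 10.71]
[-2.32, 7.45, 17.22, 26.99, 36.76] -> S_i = -2.32 + 9.77*i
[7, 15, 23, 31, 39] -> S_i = 7 + 8*i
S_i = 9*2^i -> [9, 18, 36, 72, 144]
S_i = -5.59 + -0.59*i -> [-5.59, -6.18, -6.77, -7.36, -7.95]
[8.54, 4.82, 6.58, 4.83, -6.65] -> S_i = Random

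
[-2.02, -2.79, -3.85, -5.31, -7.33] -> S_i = -2.02*1.38^i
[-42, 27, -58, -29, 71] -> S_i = Random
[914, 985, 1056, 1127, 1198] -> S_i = 914 + 71*i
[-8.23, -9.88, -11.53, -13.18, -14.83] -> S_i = -8.23 + -1.65*i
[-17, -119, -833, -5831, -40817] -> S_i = -17*7^i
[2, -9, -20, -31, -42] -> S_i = 2 + -11*i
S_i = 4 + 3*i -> [4, 7, 10, 13, 16]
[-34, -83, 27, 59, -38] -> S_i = Random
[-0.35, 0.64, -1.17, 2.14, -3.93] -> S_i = -0.35*(-1.83)^i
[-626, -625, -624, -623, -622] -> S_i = -626 + 1*i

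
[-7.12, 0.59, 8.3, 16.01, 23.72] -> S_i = -7.12 + 7.71*i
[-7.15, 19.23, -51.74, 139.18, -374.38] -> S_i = -7.15*(-2.69)^i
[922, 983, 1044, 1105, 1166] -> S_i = 922 + 61*i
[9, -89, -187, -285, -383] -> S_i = 9 + -98*i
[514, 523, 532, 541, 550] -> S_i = 514 + 9*i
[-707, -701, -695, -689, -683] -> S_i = -707 + 6*i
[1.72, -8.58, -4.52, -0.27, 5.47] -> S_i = Random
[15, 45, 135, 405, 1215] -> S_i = 15*3^i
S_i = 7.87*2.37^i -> [7.87, 18.65, 44.21, 104.77, 248.3]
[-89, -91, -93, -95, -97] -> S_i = -89 + -2*i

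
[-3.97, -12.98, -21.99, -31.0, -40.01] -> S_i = -3.97 + -9.01*i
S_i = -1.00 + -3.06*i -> [-1.0, -4.06, -7.12, -10.18, -13.24]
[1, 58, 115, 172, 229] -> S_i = 1 + 57*i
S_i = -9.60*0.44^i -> [-9.6, -4.22, -1.86, -0.82, -0.36]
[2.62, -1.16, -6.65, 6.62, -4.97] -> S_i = Random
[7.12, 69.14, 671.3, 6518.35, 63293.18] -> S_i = 7.12*9.71^i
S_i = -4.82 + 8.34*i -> [-4.82, 3.52, 11.86, 20.2, 28.54]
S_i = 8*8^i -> [8, 64, 512, 4096, 32768]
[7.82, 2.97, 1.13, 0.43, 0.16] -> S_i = 7.82*0.38^i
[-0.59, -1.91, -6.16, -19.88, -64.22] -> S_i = -0.59*3.23^i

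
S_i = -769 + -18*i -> [-769, -787, -805, -823, -841]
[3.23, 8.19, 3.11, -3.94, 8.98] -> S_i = Random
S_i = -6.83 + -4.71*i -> [-6.83, -11.54, -16.25, -20.96, -25.67]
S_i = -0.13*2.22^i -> [-0.13, -0.29, -0.64, -1.42, -3.16]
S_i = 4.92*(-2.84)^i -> [4.92, -13.97, 39.68, -112.7, 320.07]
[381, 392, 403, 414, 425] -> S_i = 381 + 11*i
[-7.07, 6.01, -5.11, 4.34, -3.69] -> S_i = -7.07*(-0.85)^i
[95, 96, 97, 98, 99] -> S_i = 95 + 1*i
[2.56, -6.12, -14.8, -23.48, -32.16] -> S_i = 2.56 + -8.68*i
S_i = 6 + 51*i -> [6, 57, 108, 159, 210]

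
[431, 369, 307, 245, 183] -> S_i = 431 + -62*i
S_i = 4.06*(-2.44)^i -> [4.06, -9.91, 24.17, -58.98, 143.91]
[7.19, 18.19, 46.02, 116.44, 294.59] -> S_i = 7.19*2.53^i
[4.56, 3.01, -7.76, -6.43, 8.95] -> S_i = Random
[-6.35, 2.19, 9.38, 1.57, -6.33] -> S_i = Random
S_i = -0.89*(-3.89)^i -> [-0.89, 3.46, -13.47, 52.39, -203.79]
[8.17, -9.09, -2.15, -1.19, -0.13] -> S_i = Random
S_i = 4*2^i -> [4, 8, 16, 32, 64]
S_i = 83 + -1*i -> [83, 82, 81, 80, 79]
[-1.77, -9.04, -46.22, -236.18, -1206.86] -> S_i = -1.77*5.11^i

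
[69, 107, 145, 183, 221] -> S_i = 69 + 38*i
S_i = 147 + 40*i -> [147, 187, 227, 267, 307]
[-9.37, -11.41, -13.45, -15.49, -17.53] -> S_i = -9.37 + -2.04*i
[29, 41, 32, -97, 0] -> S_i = Random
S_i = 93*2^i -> [93, 186, 372, 744, 1488]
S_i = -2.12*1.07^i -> [-2.12, -2.27, -2.43, -2.6, -2.78]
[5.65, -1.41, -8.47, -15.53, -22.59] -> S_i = 5.65 + -7.06*i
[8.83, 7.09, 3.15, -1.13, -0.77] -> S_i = Random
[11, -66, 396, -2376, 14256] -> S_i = 11*-6^i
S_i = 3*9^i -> [3, 27, 243, 2187, 19683]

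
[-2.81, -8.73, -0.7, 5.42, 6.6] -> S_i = Random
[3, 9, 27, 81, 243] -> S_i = 3*3^i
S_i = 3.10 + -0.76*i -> [3.1, 2.34, 1.58, 0.82, 0.06]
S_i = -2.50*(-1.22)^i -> [-2.5, 3.05, -3.72, 4.54, -5.54]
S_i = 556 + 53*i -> [556, 609, 662, 715, 768]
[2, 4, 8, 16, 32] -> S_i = 2*2^i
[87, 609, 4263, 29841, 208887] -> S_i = 87*7^i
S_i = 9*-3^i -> [9, -27, 81, -243, 729]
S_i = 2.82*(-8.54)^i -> [2.82, -24.08, 205.67, -1756.4, 14999.63]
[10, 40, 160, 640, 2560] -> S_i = 10*4^i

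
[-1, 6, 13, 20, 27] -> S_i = -1 + 7*i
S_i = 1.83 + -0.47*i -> [1.83, 1.36, 0.89, 0.42, -0.05]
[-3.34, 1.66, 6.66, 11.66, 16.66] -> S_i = -3.34 + 5.00*i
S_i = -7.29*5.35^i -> [-7.29, -39.0, -208.66, -1116.32, -5972.31]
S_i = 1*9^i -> [1, 9, 81, 729, 6561]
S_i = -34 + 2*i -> [-34, -32, -30, -28, -26]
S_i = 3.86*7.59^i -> [3.86, 29.3, 222.37, 1687.77, 12810.16]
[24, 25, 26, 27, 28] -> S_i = 24 + 1*i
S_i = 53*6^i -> [53, 318, 1908, 11448, 68688]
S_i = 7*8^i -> [7, 56, 448, 3584, 28672]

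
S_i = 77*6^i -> [77, 462, 2772, 16632, 99792]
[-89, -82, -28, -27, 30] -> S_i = Random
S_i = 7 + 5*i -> [7, 12, 17, 22, 27]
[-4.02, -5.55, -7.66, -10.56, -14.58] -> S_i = -4.02*1.38^i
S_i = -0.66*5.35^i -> [-0.66, -3.53, -18.89, -101.07, -540.7]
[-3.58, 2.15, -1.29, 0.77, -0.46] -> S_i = -3.58*(-0.60)^i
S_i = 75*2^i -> [75, 150, 300, 600, 1200]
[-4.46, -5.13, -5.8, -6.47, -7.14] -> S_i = -4.46 + -0.67*i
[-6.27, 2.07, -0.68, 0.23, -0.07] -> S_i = -6.27*(-0.33)^i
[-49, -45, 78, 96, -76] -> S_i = Random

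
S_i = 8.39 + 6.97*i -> [8.39, 15.36, 22.33, 29.3, 36.27]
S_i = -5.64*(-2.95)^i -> [-5.64, 16.64, -49.08, 144.79, -427.14]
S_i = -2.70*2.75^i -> [-2.7, -7.43, -20.42, -56.15, -154.42]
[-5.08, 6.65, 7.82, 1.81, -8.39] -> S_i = Random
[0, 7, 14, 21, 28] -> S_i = 0 + 7*i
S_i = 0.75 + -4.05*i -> [0.75, -3.3, -7.35, -11.4, -15.45]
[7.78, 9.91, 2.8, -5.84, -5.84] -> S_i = Random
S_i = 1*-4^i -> [1, -4, 16, -64, 256]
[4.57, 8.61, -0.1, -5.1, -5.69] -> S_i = Random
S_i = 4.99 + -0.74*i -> [4.99, 4.25, 3.51, 2.77, 2.03]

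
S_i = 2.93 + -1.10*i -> [2.93, 1.83, 0.73, -0.37, -1.47]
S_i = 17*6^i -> [17, 102, 612, 3672, 22032]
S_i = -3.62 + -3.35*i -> [-3.62, -6.97, -10.32, -13.67, -17.02]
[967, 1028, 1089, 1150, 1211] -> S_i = 967 + 61*i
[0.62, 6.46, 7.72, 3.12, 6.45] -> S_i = Random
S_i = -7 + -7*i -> [-7, -14, -21, -28, -35]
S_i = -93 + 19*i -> [-93, -74, -55, -36, -17]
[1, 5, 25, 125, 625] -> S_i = 1*5^i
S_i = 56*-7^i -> [56, -392, 2744, -19208, 134456]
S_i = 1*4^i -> [1, 4, 16, 64, 256]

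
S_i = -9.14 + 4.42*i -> [-9.14, -4.72, -0.3, 4.12, 8.54]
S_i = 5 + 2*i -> [5, 7, 9, 11, 13]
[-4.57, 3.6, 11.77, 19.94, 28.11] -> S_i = -4.57 + 8.17*i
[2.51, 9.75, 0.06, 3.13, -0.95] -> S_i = Random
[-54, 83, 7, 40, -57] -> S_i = Random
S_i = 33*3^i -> [33, 99, 297, 891, 2673]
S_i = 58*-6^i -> [58, -348, 2088, -12528, 75168]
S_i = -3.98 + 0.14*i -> [-3.98, -3.84, -3.7, -3.56, -3.42]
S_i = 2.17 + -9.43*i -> [2.17, -7.26, -16.69, -26.12, -35.55]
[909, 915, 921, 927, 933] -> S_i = 909 + 6*i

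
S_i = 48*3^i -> [48, 144, 432, 1296, 3888]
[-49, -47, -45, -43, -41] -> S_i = -49 + 2*i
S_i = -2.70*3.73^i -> [-2.7, -10.07, -37.56, -140.12, -522.64]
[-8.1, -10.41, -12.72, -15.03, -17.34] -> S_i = -8.10 + -2.31*i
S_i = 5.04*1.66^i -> [5.04, 8.37, 13.89, 23.05, 38.27]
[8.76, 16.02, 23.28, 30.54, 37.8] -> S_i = 8.76 + 7.26*i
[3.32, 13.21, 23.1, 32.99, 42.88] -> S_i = 3.32 + 9.89*i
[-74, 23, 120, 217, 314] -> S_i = -74 + 97*i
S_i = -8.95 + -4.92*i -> [-8.95, -13.87, -18.79, -23.71, -28.63]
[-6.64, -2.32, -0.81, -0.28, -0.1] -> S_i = -6.64*0.35^i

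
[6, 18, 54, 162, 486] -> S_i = 6*3^i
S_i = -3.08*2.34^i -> [-3.08, -7.21, -16.86, -39.46, -92.35]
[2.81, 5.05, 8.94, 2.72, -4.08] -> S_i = Random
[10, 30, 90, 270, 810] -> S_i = 10*3^i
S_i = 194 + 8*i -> [194, 202, 210, 218, 226]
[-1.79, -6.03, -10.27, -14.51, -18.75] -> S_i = -1.79 + -4.24*i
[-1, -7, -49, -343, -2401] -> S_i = -1*7^i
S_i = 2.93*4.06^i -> [2.93, 11.9, 48.3, 196.09, 796.11]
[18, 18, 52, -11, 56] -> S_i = Random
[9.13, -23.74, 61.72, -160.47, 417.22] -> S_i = 9.13*(-2.60)^i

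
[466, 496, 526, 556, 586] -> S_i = 466 + 30*i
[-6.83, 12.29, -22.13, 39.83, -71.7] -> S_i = -6.83*(-1.80)^i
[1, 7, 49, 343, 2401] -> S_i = 1*7^i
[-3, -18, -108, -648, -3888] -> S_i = -3*6^i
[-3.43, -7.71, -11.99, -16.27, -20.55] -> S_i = -3.43 + -4.28*i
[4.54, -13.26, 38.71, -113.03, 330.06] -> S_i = 4.54*(-2.92)^i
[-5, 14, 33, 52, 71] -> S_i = -5 + 19*i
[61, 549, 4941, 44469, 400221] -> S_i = 61*9^i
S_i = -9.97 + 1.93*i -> [-9.97, -8.04, -6.11, -4.18, -2.25]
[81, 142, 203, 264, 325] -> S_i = 81 + 61*i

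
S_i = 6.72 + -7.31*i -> [6.72, -0.59, -7.9, -15.21, -22.52]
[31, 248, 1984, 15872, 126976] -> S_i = 31*8^i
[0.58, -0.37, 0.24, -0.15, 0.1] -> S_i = 0.58*(-0.64)^i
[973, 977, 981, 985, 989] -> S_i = 973 + 4*i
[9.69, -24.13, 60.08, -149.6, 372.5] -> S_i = 9.69*(-2.49)^i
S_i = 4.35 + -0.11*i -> [4.35, 4.24, 4.13, 4.02, 3.91]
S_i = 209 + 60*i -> [209, 269, 329, 389, 449]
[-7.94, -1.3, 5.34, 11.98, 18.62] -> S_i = -7.94 + 6.64*i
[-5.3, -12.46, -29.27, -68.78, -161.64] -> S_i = -5.30*2.35^i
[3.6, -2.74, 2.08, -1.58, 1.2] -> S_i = 3.60*(-0.76)^i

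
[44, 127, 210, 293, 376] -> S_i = 44 + 83*i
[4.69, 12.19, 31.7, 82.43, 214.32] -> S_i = 4.69*2.60^i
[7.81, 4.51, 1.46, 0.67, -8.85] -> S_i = Random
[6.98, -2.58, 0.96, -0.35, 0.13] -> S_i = 6.98*(-0.37)^i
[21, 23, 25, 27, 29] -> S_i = 21 + 2*i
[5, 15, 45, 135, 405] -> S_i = 5*3^i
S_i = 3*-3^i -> [3, -9, 27, -81, 243]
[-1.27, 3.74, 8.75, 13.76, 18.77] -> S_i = -1.27 + 5.01*i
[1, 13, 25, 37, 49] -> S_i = 1 + 12*i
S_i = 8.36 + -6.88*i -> [8.36, 1.48, -5.4, -12.28, -19.16]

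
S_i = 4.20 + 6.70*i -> [4.2, 10.9, 17.6, 24.3, 31.0]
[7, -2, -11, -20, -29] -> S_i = 7 + -9*i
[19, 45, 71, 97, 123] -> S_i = 19 + 26*i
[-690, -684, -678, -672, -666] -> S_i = -690 + 6*i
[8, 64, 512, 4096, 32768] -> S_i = 8*8^i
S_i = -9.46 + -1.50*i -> [-9.46, -10.96, -12.46, -13.96, -15.46]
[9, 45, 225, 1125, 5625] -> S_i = 9*5^i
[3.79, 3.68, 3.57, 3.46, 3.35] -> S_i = 3.79 + -0.11*i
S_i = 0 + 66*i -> [0, 66, 132, 198, 264]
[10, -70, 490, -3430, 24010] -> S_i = 10*-7^i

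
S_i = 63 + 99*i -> [63, 162, 261, 360, 459]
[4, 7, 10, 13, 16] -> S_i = 4 + 3*i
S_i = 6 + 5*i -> [6, 11, 16, 21, 26]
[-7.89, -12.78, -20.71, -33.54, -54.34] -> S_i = -7.89*1.62^i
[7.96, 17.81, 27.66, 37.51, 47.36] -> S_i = 7.96 + 9.85*i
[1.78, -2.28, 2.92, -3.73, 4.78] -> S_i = 1.78*(-1.28)^i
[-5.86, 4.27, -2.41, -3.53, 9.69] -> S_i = Random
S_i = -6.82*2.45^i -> [-6.82, -16.71, -40.94, -100.3, -245.72]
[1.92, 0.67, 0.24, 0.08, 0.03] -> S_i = 1.92*0.35^i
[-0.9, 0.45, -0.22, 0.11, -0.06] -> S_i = -0.90*(-0.50)^i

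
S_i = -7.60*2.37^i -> [-7.6, -18.01, -42.69, -101.17, -239.78]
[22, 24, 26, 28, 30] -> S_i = 22 + 2*i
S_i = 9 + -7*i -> [9, 2, -5, -12, -19]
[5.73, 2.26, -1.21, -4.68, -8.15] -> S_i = 5.73 + -3.47*i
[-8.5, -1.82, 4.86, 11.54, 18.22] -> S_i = -8.50 + 6.68*i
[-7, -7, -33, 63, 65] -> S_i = Random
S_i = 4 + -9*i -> [4, -5, -14, -23, -32]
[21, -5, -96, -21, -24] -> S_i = Random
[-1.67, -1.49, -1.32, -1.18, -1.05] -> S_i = -1.67*0.89^i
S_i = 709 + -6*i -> [709, 703, 697, 691, 685]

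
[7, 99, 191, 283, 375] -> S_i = 7 + 92*i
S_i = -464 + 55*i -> [-464, -409, -354, -299, -244]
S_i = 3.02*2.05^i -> [3.02, 6.19, 12.69, 26.02, 53.34]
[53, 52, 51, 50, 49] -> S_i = 53 + -1*i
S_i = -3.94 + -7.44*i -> [-3.94, -11.38, -18.82, -26.26, -33.7]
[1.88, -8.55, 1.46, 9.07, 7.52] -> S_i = Random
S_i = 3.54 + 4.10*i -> [3.54, 7.64, 11.74, 15.84, 19.94]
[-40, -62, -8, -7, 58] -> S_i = Random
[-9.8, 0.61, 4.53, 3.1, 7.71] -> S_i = Random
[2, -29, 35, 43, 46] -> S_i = Random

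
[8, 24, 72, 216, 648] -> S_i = 8*3^i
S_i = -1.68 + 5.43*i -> [-1.68, 3.75, 9.18, 14.61, 20.04]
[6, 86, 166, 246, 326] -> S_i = 6 + 80*i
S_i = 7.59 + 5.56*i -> [7.59, 13.15, 18.71, 24.27, 29.83]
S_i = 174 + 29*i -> [174, 203, 232, 261, 290]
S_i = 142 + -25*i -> [142, 117, 92, 67, 42]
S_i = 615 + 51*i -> [615, 666, 717, 768, 819]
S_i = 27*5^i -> [27, 135, 675, 3375, 16875]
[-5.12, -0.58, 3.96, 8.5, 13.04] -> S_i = -5.12 + 4.54*i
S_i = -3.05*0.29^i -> [-3.05, -0.88, -0.26, -0.07, -0.02]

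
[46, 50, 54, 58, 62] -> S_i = 46 + 4*i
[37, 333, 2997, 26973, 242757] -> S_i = 37*9^i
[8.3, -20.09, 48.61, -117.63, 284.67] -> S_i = 8.30*(-2.42)^i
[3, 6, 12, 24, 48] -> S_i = 3*2^i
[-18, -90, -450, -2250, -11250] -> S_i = -18*5^i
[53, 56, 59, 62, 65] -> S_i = 53 + 3*i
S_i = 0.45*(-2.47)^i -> [0.45, -1.11, 2.75, -6.78, 16.75]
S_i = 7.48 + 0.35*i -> [7.48, 7.83, 8.18, 8.53, 8.88]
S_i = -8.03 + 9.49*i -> [-8.03, 1.46, 10.95, 20.44, 29.93]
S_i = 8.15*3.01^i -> [8.15, 24.53, 73.84, 222.26, 669.0]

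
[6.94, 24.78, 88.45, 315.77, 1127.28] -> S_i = 6.94*3.57^i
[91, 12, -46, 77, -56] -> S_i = Random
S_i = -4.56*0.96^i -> [-4.56, -4.38, -4.2, -4.03, -3.87]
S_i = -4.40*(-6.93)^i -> [-4.4, 30.49, -211.31, 1464.38, -10148.12]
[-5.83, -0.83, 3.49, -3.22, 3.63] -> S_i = Random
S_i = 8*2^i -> [8, 16, 32, 64, 128]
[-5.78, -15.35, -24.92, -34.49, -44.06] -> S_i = -5.78 + -9.57*i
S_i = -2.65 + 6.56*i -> [-2.65, 3.91, 10.47, 17.03, 23.59]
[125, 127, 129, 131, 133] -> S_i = 125 + 2*i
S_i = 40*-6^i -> [40, -240, 1440, -8640, 51840]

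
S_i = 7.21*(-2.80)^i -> [7.21, -20.19, 56.53, -158.27, 443.17]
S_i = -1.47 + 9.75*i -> [-1.47, 8.28, 18.03, 27.78, 37.53]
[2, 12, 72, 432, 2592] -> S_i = 2*6^i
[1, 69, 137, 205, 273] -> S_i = 1 + 68*i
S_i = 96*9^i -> [96, 864, 7776, 69984, 629856]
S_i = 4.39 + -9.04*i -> [4.39, -4.65, -13.69, -22.73, -31.77]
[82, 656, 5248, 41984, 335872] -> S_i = 82*8^i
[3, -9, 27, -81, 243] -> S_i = 3*-3^i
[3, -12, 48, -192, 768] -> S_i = 3*-4^i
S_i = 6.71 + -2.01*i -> [6.71, 4.7, 2.69, 0.68, -1.33]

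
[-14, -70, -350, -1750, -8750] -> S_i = -14*5^i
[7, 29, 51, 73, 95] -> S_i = 7 + 22*i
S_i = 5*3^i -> [5, 15, 45, 135, 405]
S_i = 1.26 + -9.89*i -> [1.26, -8.63, -18.52, -28.41, -38.3]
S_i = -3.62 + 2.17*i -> [-3.62, -1.45, 0.72, 2.89, 5.06]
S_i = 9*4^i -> [9, 36, 144, 576, 2304]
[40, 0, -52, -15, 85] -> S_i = Random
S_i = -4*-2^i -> [-4, 8, -16, 32, -64]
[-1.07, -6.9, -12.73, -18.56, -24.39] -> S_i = -1.07 + -5.83*i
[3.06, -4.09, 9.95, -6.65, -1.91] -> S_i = Random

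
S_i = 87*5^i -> [87, 435, 2175, 10875, 54375]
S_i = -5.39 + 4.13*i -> [-5.39, -1.26, 2.87, 7.0, 11.13]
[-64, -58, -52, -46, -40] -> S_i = -64 + 6*i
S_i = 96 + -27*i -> [96, 69, 42, 15, -12]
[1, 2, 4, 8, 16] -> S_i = 1*2^i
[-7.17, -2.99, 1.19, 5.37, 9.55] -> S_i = -7.17 + 4.18*i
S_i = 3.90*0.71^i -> [3.9, 2.77, 1.97, 1.4, 0.99]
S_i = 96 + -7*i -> [96, 89, 82, 75, 68]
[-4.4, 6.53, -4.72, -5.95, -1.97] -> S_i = Random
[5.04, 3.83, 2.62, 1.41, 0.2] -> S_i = 5.04 + -1.21*i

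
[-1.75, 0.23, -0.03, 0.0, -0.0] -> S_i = -1.75*(-0.13)^i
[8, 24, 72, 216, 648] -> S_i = 8*3^i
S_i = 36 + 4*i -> [36, 40, 44, 48, 52]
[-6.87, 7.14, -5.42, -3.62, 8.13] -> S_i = Random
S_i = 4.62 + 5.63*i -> [4.62, 10.25, 15.88, 21.51, 27.14]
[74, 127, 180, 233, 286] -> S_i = 74 + 53*i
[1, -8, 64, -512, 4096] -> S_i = 1*-8^i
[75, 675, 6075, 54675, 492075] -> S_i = 75*9^i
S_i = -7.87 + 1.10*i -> [-7.87, -6.77, -5.67, -4.57, -3.47]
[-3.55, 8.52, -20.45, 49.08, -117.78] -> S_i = -3.55*(-2.40)^i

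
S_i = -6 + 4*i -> [-6, -2, 2, 6, 10]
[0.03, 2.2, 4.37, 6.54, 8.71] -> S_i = 0.03 + 2.17*i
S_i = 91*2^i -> [91, 182, 364, 728, 1456]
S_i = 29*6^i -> [29, 174, 1044, 6264, 37584]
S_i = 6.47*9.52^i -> [6.47, 61.59, 586.38, 5582.33, 53143.74]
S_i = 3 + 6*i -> [3, 9, 15, 21, 27]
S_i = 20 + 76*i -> [20, 96, 172, 248, 324]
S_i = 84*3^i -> [84, 252, 756, 2268, 6804]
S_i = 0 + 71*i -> [0, 71, 142, 213, 284]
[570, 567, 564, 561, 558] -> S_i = 570 + -3*i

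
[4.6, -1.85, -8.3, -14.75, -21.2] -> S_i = 4.60 + -6.45*i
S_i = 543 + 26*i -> [543, 569, 595, 621, 647]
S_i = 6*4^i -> [6, 24, 96, 384, 1536]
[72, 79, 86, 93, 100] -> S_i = 72 + 7*i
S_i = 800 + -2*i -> [800, 798, 796, 794, 792]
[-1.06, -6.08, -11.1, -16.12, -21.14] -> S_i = -1.06 + -5.02*i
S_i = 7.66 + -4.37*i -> [7.66, 3.29, -1.08, -5.45, -9.82]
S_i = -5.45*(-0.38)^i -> [-5.45, 2.07, -0.79, 0.3, -0.11]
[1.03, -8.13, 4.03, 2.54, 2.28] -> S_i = Random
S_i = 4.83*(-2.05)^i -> [4.83, -9.9, 20.3, -41.61, 85.3]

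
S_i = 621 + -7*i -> [621, 614, 607, 600, 593]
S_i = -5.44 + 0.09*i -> [-5.44, -5.35, -5.26, -5.17, -5.08]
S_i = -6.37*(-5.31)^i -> [-6.37, 33.82, -179.61, 953.72, -5064.28]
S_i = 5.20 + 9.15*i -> [5.2, 14.35, 23.5, 32.65, 41.8]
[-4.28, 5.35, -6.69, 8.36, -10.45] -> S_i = -4.28*(-1.25)^i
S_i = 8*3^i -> [8, 24, 72, 216, 648]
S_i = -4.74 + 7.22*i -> [-4.74, 2.48, 9.7, 16.92, 24.14]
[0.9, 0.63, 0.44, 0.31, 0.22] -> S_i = 0.90*0.70^i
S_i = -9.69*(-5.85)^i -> [-9.69, 56.69, -331.62, 1939.95, -11348.73]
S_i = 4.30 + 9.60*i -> [4.3, 13.9, 23.5, 33.1, 42.7]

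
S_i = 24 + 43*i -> [24, 67, 110, 153, 196]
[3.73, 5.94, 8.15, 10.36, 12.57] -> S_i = 3.73 + 2.21*i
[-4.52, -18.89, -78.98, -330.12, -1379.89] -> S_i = -4.52*4.18^i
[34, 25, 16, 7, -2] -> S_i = 34 + -9*i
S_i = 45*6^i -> [45, 270, 1620, 9720, 58320]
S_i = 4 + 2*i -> [4, 6, 8, 10, 12]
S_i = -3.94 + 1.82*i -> [-3.94, -2.12, -0.3, 1.52, 3.34]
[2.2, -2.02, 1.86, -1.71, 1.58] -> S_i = 2.20*(-0.92)^i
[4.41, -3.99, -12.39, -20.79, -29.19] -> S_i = 4.41 + -8.40*i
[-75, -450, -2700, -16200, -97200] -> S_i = -75*6^i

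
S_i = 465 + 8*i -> [465, 473, 481, 489, 497]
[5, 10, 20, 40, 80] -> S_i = 5*2^i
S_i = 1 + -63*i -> [1, -62, -125, -188, -251]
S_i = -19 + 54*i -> [-19, 35, 89, 143, 197]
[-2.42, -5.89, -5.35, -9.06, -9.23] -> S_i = Random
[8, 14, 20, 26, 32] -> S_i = 8 + 6*i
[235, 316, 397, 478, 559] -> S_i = 235 + 81*i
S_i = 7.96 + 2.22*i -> [7.96, 10.18, 12.4, 14.62, 16.84]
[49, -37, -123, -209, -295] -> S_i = 49 + -86*i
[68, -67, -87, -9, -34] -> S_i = Random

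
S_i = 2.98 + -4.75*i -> [2.98, -1.77, -6.52, -11.27, -16.02]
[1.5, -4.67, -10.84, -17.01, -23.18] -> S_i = 1.50 + -6.17*i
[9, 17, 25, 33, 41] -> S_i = 9 + 8*i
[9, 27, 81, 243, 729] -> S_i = 9*3^i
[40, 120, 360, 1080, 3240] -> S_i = 40*3^i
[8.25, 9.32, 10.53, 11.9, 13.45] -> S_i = 8.25*1.13^i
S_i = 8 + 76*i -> [8, 84, 160, 236, 312]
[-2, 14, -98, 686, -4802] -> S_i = -2*-7^i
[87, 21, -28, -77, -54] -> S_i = Random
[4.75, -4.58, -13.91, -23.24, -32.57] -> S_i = 4.75 + -9.33*i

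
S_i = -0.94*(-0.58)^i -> [-0.94, 0.55, -0.32, 0.18, -0.11]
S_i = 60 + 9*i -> [60, 69, 78, 87, 96]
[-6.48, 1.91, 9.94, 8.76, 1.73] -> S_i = Random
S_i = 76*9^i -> [76, 684, 6156, 55404, 498636]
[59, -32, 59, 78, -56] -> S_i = Random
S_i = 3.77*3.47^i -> [3.77, 13.08, 45.39, 157.52, 546.59]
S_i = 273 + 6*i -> [273, 279, 285, 291, 297]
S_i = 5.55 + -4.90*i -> [5.55, 0.65, -4.25, -9.15, -14.05]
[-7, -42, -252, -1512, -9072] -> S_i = -7*6^i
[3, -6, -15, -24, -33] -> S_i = 3 + -9*i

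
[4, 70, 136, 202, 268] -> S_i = 4 + 66*i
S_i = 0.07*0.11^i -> [0.07, 0.01, 0.0, 0.0, 0.0]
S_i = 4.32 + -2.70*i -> [4.32, 1.62, -1.08, -3.78, -6.48]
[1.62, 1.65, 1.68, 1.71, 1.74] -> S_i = 1.62 + 0.03*i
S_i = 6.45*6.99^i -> [6.45, 45.09, 315.15, 2202.88, 15398.15]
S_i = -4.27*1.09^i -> [-4.27, -4.65, -5.07, -5.53, -6.03]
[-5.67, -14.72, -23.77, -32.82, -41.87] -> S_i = -5.67 + -9.05*i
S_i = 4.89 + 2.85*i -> [4.89, 7.74, 10.59, 13.44, 16.29]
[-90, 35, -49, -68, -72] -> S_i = Random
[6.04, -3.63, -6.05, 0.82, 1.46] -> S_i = Random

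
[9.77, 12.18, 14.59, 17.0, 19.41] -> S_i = 9.77 + 2.41*i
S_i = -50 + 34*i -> [-50, -16, 18, 52, 86]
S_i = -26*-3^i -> [-26, 78, -234, 702, -2106]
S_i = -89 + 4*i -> [-89, -85, -81, -77, -73]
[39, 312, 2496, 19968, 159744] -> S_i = 39*8^i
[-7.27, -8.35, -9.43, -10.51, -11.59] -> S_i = -7.27 + -1.08*i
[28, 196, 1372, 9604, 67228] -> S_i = 28*7^i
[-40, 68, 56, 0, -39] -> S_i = Random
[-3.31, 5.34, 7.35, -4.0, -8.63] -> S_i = Random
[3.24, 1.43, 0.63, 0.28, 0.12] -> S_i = 3.24*0.44^i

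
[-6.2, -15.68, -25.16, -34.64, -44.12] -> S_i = -6.20 + -9.48*i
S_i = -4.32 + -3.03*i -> [-4.32, -7.35, -10.38, -13.41, -16.44]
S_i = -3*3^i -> [-3, -9, -27, -81, -243]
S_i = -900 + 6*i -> [-900, -894, -888, -882, -876]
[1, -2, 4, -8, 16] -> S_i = 1*-2^i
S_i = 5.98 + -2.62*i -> [5.98, 3.36, 0.74, -1.88, -4.5]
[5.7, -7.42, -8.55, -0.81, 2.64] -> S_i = Random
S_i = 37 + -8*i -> [37, 29, 21, 13, 5]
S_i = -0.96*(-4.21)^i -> [-0.96, 4.04, -17.02, 71.63, -301.58]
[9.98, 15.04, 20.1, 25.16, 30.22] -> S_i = 9.98 + 5.06*i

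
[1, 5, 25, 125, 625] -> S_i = 1*5^i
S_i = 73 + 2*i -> [73, 75, 77, 79, 81]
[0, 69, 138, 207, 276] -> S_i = 0 + 69*i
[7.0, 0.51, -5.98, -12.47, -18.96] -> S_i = 7.00 + -6.49*i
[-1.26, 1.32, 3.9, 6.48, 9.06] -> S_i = -1.26 + 2.58*i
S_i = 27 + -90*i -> [27, -63, -153, -243, -333]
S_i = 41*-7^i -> [41, -287, 2009, -14063, 98441]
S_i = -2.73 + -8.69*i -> [-2.73, -11.42, -20.11, -28.8, -37.49]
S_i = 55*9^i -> [55, 495, 4455, 40095, 360855]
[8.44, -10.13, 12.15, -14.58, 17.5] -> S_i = 8.44*(-1.20)^i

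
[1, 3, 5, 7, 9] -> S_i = 1 + 2*i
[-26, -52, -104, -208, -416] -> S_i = -26*2^i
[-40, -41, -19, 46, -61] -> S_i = Random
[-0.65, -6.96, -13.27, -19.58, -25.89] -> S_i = -0.65 + -6.31*i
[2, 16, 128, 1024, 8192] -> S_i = 2*8^i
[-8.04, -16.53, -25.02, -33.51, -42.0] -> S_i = -8.04 + -8.49*i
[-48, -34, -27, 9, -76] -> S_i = Random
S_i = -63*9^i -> [-63, -567, -5103, -45927, -413343]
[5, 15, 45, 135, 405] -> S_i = 5*3^i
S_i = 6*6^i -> [6, 36, 216, 1296, 7776]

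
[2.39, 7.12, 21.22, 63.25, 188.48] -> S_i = 2.39*2.98^i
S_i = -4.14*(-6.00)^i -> [-4.14, 24.84, -149.04, 894.24, -5365.44]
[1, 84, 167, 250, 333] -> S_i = 1 + 83*i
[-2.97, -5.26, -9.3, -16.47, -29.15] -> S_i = -2.97*1.77^i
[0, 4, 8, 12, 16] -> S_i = 0 + 4*i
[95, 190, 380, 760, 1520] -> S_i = 95*2^i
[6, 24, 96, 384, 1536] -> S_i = 6*4^i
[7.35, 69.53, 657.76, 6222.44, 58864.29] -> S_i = 7.35*9.46^i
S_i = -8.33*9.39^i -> [-8.33, -78.22, -734.47, -6896.71, -64760.08]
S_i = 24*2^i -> [24, 48, 96, 192, 384]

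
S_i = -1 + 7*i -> [-1, 6, 13, 20, 27]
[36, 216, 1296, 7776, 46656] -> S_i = 36*6^i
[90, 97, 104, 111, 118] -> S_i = 90 + 7*i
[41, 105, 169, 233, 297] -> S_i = 41 + 64*i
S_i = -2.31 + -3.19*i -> [-2.31, -5.5, -8.69, -11.88, -15.07]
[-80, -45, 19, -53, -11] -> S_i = Random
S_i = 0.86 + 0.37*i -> [0.86, 1.23, 1.6, 1.97, 2.34]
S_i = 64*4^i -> [64, 256, 1024, 4096, 16384]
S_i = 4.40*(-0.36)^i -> [4.4, -1.58, 0.57, -0.21, 0.07]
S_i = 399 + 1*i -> [399, 400, 401, 402, 403]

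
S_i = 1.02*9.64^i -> [1.02, 9.83, 94.79, 913.76, 8808.63]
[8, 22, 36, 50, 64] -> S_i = 8 + 14*i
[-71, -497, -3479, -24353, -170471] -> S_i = -71*7^i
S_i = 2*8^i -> [2, 16, 128, 1024, 8192]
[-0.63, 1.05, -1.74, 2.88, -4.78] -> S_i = -0.63*(-1.66)^i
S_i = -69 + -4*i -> [-69, -73, -77, -81, -85]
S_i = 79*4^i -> [79, 316, 1264, 5056, 20224]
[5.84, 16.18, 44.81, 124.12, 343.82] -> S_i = 5.84*2.77^i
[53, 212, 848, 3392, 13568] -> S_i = 53*4^i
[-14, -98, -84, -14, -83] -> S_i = Random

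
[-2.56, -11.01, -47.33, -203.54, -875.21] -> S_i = -2.56*4.30^i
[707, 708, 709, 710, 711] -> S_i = 707 + 1*i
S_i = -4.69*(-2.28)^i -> [-4.69, 10.69, -24.38, 55.59, -126.74]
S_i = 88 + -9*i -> [88, 79, 70, 61, 52]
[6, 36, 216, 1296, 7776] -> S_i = 6*6^i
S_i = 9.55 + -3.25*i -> [9.55, 6.3, 3.05, -0.2, -3.45]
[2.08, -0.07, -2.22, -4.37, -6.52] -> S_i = 2.08 + -2.15*i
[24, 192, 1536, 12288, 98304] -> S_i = 24*8^i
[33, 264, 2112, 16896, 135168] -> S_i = 33*8^i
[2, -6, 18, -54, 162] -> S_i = 2*-3^i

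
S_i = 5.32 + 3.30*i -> [5.32, 8.62, 11.92, 15.22, 18.52]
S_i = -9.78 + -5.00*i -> [-9.78, -14.78, -19.78, -24.78, -29.78]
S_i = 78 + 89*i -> [78, 167, 256, 345, 434]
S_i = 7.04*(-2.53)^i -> [7.04, -17.81, 45.06, -114.01, 288.44]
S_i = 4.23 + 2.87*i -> [4.23, 7.1, 9.97, 12.84, 15.71]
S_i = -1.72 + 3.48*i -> [-1.72, 1.76, 5.24, 8.72, 12.2]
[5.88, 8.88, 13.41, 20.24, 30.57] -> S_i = 5.88*1.51^i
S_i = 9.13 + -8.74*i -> [9.13, 0.39, -8.35, -17.09, -25.83]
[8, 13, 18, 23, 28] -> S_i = 8 + 5*i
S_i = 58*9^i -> [58, 522, 4698, 42282, 380538]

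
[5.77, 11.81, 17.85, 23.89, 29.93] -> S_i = 5.77 + 6.04*i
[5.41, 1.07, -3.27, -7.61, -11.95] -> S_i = 5.41 + -4.34*i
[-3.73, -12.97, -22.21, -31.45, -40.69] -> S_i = -3.73 + -9.24*i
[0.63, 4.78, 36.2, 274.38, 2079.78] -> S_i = 0.63*7.58^i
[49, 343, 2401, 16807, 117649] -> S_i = 49*7^i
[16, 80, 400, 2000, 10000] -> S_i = 16*5^i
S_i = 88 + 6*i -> [88, 94, 100, 106, 112]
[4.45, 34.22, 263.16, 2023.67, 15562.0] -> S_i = 4.45*7.69^i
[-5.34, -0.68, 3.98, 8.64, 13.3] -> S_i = -5.34 + 4.66*i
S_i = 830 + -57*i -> [830, 773, 716, 659, 602]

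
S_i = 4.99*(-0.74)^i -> [4.99, -3.69, 2.73, -2.02, 1.5]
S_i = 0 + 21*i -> [0, 21, 42, 63, 84]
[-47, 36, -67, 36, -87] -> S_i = Random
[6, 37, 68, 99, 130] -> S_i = 6 + 31*i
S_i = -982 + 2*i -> [-982, -980, -978, -976, -974]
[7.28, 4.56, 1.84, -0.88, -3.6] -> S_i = 7.28 + -2.72*i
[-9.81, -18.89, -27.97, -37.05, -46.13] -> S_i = -9.81 + -9.08*i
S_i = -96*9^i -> [-96, -864, -7776, -69984, -629856]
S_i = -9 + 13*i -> [-9, 4, 17, 30, 43]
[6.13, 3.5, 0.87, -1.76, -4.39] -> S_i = 6.13 + -2.63*i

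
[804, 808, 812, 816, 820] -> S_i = 804 + 4*i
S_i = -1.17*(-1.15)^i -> [-1.17, 1.35, -1.55, 1.78, -2.05]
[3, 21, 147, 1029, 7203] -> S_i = 3*7^i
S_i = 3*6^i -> [3, 18, 108, 648, 3888]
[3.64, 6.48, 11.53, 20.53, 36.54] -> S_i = 3.64*1.78^i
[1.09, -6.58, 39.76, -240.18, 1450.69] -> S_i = 1.09*(-6.04)^i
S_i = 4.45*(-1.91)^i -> [4.45, -8.5, 16.23, -31.01, 59.22]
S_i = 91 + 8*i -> [91, 99, 107, 115, 123]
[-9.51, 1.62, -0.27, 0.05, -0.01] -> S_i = -9.51*(-0.17)^i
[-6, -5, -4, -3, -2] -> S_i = -6 + 1*i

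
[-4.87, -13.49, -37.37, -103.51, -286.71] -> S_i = -4.87*2.77^i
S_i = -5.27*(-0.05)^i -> [-5.27, 0.26, -0.01, 0.0, -0.0]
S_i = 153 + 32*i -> [153, 185, 217, 249, 281]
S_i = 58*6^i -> [58, 348, 2088, 12528, 75168]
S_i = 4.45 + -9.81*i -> [4.45, -5.36, -15.17, -24.98, -34.79]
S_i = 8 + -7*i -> [8, 1, -6, -13, -20]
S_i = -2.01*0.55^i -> [-2.01, -1.11, -0.61, -0.33, -0.18]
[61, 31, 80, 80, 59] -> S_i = Random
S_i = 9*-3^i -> [9, -27, 81, -243, 729]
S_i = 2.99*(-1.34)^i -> [2.99, -4.01, 5.37, -7.19, 9.64]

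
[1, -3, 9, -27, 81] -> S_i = 1*-3^i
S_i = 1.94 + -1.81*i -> [1.94, 0.13, -1.68, -3.49, -5.3]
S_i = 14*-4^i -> [14, -56, 224, -896, 3584]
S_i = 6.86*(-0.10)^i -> [6.86, -0.69, 0.07, -0.01, 0.0]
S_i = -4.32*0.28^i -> [-4.32, -1.21, -0.34, -0.09, -0.03]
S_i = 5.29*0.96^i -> [5.29, 5.08, 4.88, 4.68, 4.49]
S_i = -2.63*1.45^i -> [-2.63, -3.81, -5.53, -8.02, -11.63]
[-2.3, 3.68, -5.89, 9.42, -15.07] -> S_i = -2.30*(-1.60)^i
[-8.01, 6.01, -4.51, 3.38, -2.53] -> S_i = -8.01*(-0.75)^i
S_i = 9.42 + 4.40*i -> [9.42, 13.82, 18.22, 22.62, 27.02]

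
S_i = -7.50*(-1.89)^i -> [-7.5, 14.18, -26.79, 50.63, -95.7]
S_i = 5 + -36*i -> [5, -31, -67, -103, -139]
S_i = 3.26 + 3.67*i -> [3.26, 6.93, 10.6, 14.27, 17.94]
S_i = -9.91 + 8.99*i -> [-9.91, -0.92, 8.07, 17.06, 26.05]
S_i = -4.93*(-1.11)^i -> [-4.93, 5.47, -6.07, 6.74, -7.48]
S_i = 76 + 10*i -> [76, 86, 96, 106, 116]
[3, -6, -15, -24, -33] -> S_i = 3 + -9*i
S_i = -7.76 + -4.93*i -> [-7.76, -12.69, -17.62, -22.55, -27.48]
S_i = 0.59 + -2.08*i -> [0.59, -1.49, -3.57, -5.65, -7.73]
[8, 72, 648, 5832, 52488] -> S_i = 8*9^i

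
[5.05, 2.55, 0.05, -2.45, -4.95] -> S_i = 5.05 + -2.50*i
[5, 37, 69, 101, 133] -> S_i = 5 + 32*i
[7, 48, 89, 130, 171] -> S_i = 7 + 41*i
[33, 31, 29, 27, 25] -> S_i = 33 + -2*i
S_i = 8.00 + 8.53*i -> [8.0, 16.53, 25.06, 33.59, 42.12]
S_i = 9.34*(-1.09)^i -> [9.34, -10.18, 11.1, -12.1, 13.18]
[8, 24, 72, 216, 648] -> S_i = 8*3^i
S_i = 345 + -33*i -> [345, 312, 279, 246, 213]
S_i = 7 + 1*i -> [7, 8, 9, 10, 11]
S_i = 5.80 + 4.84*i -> [5.8, 10.64, 15.48, 20.32, 25.16]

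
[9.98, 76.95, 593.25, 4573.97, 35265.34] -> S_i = 9.98*7.71^i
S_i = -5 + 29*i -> [-5, 24, 53, 82, 111]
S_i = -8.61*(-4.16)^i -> [-8.61, 35.82, -149.0, 619.85, -2578.56]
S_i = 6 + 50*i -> [6, 56, 106, 156, 206]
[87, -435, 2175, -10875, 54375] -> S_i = 87*-5^i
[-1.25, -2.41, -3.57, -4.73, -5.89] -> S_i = -1.25 + -1.16*i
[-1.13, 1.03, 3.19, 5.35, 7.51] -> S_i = -1.13 + 2.16*i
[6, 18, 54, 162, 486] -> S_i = 6*3^i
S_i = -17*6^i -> [-17, -102, -612, -3672, -22032]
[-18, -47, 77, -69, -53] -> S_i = Random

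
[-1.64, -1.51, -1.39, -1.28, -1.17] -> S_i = -1.64*0.92^i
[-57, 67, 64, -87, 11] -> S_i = Random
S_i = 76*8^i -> [76, 608, 4864, 38912, 311296]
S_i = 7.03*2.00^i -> [7.03, 14.06, 28.12, 56.24, 112.48]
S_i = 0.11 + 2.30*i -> [0.11, 2.41, 4.71, 7.01, 9.31]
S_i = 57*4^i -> [57, 228, 912, 3648, 14592]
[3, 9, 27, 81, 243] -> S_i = 3*3^i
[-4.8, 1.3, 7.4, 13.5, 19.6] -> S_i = -4.80 + 6.10*i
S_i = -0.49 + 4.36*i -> [-0.49, 3.87, 8.23, 12.59, 16.95]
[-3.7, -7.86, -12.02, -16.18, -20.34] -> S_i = -3.70 + -4.16*i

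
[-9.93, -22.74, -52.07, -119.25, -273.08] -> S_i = -9.93*2.29^i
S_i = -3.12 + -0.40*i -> [-3.12, -3.52, -3.92, -4.32, -4.72]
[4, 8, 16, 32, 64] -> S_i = 4*2^i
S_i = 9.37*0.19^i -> [9.37, 1.78, 0.34, 0.06, 0.01]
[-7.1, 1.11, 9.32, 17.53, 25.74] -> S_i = -7.10 + 8.21*i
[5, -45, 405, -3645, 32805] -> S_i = 5*-9^i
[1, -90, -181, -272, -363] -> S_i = 1 + -91*i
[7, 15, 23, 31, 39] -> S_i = 7 + 8*i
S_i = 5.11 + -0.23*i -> [5.11, 4.88, 4.65, 4.42, 4.19]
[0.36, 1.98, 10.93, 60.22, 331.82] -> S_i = 0.36*5.51^i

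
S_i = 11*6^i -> [11, 66, 396, 2376, 14256]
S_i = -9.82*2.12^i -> [-9.82, -20.82, -44.14, -93.57, -198.36]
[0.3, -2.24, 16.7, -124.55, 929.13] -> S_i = 0.30*(-7.46)^i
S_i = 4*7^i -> [4, 28, 196, 1372, 9604]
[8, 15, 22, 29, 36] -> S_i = 8 + 7*i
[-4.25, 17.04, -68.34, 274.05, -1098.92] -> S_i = -4.25*(-4.01)^i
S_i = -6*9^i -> [-6, -54, -486, -4374, -39366]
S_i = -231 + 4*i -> [-231, -227, -223, -219, -215]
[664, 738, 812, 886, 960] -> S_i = 664 + 74*i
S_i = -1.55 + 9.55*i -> [-1.55, 8.0, 17.55, 27.1, 36.65]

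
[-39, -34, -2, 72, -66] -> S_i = Random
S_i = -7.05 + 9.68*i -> [-7.05, 2.63, 12.31, 21.99, 31.67]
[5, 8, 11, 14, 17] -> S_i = 5 + 3*i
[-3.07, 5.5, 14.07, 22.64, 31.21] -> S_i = -3.07 + 8.57*i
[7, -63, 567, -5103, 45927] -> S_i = 7*-9^i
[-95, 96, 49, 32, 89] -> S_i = Random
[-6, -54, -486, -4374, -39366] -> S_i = -6*9^i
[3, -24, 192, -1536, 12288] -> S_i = 3*-8^i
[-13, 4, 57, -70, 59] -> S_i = Random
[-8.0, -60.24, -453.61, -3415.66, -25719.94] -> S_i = -8.00*7.53^i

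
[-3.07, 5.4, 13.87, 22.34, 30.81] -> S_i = -3.07 + 8.47*i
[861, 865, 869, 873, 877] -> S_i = 861 + 4*i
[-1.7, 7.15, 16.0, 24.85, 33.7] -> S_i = -1.70 + 8.85*i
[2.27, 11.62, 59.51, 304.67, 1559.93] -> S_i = 2.27*5.12^i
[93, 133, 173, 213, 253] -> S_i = 93 + 40*i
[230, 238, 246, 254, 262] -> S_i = 230 + 8*i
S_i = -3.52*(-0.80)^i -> [-3.52, 2.82, -2.25, 1.8, -1.44]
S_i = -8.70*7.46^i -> [-8.7, -64.9, -484.17, -3611.9, -26944.78]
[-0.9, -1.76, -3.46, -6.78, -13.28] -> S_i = -0.90*1.96^i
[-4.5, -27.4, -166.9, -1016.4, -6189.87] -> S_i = -4.50*6.09^i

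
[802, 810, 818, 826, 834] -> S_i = 802 + 8*i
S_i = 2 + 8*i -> [2, 10, 18, 26, 34]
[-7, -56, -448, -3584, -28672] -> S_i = -7*8^i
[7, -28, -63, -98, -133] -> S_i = 7 + -35*i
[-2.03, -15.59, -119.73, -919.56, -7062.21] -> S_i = -2.03*7.68^i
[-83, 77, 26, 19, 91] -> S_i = Random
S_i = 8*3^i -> [8, 24, 72, 216, 648]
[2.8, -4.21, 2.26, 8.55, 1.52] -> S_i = Random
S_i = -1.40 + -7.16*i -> [-1.4, -8.56, -15.72, -22.88, -30.04]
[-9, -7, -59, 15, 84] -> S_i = Random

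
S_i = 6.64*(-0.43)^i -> [6.64, -2.86, 1.23, -0.53, 0.23]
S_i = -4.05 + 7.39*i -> [-4.05, 3.34, 10.73, 18.12, 25.51]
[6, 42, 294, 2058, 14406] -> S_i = 6*7^i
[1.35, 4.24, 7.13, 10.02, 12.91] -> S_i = 1.35 + 2.89*i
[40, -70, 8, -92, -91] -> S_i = Random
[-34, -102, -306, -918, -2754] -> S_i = -34*3^i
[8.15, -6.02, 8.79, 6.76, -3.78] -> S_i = Random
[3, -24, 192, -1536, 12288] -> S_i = 3*-8^i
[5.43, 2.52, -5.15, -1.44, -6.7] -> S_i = Random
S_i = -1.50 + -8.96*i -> [-1.5, -10.46, -19.42, -28.38, -37.34]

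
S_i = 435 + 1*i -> [435, 436, 437, 438, 439]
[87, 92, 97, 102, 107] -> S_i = 87 + 5*i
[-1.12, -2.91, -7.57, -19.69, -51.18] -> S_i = -1.12*2.60^i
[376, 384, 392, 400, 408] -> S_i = 376 + 8*i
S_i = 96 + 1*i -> [96, 97, 98, 99, 100]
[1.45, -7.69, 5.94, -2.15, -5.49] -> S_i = Random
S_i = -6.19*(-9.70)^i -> [-6.19, 60.04, -582.42, 5649.45, -54799.62]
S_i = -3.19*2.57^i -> [-3.19, -8.2, -21.07, -54.15, -139.16]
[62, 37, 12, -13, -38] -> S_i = 62 + -25*i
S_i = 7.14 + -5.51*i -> [7.14, 1.63, -3.88, -9.39, -14.9]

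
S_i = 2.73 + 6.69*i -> [2.73, 9.42, 16.11, 22.8, 29.49]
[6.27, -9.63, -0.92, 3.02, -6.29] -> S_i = Random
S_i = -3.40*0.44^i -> [-3.4, -1.5, -0.66, -0.29, -0.13]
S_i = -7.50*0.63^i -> [-7.5, -4.72, -2.98, -1.88, -1.18]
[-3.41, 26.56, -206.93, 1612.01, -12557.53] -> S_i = -3.41*(-7.79)^i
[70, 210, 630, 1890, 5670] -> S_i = 70*3^i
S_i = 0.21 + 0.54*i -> [0.21, 0.75, 1.29, 1.83, 2.37]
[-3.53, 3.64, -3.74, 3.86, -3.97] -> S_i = -3.53*(-1.03)^i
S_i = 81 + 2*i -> [81, 83, 85, 87, 89]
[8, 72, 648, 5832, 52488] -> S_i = 8*9^i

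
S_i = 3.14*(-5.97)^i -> [3.14, -18.75, 111.91, -668.12, 3988.66]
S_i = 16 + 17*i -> [16, 33, 50, 67, 84]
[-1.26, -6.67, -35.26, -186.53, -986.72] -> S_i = -1.26*5.29^i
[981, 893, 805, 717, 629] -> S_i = 981 + -88*i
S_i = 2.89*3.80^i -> [2.89, 10.98, 41.73, 158.58, 602.6]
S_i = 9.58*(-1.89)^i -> [9.58, -18.11, 34.22, -64.68, 122.24]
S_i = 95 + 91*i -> [95, 186, 277, 368, 459]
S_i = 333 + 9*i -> [333, 342, 351, 360, 369]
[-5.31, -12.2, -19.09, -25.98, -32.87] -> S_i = -5.31 + -6.89*i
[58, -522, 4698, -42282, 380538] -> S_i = 58*-9^i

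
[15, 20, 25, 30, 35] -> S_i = 15 + 5*i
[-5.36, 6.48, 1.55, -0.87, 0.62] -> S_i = Random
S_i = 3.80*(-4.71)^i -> [3.8, -17.9, 84.3, -397.05, 1870.11]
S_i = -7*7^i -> [-7, -49, -343, -2401, -16807]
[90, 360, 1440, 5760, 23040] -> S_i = 90*4^i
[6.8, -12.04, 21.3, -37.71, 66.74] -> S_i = 6.80*(-1.77)^i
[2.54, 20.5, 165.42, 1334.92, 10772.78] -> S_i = 2.54*8.07^i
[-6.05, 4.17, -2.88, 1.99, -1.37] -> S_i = -6.05*(-0.69)^i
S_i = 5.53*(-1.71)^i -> [5.53, -9.46, 16.17, -27.65, 47.28]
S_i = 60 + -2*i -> [60, 58, 56, 54, 52]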